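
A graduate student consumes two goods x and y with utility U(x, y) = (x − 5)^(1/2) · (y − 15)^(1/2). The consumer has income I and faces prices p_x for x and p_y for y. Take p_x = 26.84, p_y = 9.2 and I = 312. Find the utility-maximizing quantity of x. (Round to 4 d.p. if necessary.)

Let x' = x−5, y' = y−15. MRS = y'/x' = p_x/p_y.
Substituting into the budget: x* = 5 + 0.5·(I − 5·p_x − 15·p_y)/p_x, and y* = 15 + 0.5·(…)/p_y.
Discretionary income = 312 − 5·26.84 − 15·9.2 = 39.8; x* = 5 + 0.5·39.8/26.84 = 5.7414.

x* = 5.7414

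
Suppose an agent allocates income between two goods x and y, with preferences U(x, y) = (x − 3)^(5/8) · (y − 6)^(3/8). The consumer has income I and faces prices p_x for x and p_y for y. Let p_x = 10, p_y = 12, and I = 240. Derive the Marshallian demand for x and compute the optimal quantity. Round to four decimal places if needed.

x* = 11.625

Let x' = x−3, y' = y−6. MRS = (5/3)·y'/x' = p_x/p_y.
Substituting into the budget: x* = 3 + 0.625·(I − 3·p_x − 6·p_y)/p_x, and y* = 6 + 0.375·(…)/p_y.
Discretionary income = 240 − 3·10 − 6·12 = 138; x* = 3 + 0.625·138/10 = 11.625.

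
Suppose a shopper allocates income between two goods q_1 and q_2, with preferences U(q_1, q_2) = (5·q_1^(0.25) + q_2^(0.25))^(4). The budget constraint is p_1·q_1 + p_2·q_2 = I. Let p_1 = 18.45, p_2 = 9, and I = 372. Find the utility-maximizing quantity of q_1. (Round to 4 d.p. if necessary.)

MRS = MU_q_1/MU_q_2 = 5·(q_2/q_1)^(0.75). Set equal to p_1/p_2.
Hence q_2/q_1 = ((1/5)·p_1/p_2)^(1/(0.75)), i.e. raised to the 4/3 power.
With the ratio pinned down, the budget gives q_1* = I/(p_1 + p_2·(q_2/q_1)) and q_2* = (q_2/q_1)·q_1*.
Numerically q_2/q_1 = 0.304587, so q_1* = 372/(18.45 + 9·0.304587) = 17.5544.

q_1* = 17.5544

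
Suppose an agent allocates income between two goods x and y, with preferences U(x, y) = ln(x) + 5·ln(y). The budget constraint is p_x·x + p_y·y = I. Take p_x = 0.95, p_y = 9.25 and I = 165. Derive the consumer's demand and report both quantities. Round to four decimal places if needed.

x* = 28.9474, y* = 14.8649

The MRS is (1/5)·y/x. Set MRS = p_x/p_y.
So p_y·y = 5·p_x·x; combined with the budget, a share 1/6 of income goes to x.
Demand: x*(p_x,p_y,I) = 1/6·I/p_x and y* = 5/6·I/p_y.
At p_x=0.95, p_y=9.25, I=165: x* = 1/6·165/0.95 = 28.9474, y* = 14.8649.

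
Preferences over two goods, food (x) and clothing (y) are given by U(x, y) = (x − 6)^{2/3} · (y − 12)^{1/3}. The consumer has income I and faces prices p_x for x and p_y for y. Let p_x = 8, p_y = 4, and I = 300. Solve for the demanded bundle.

x* = 23, y* = 29

This is Cobb-Douglas in (x−6, y−12): tangency gives 2/3·p_y·(y−12) = 1/3·p_x·(x−6).
Substituting into the budget: x* = 6 + 2/3·(I − 6·p_x − 12·p_y)/p_x, and y* = 12 + 1/3·(…)/p_y.
Discretionary income = 300 − 6·8 − 12·4 = 204; x* = 6 + 2/3·204/8 = 23; y* = 12 + 1/3·204/4 = 29.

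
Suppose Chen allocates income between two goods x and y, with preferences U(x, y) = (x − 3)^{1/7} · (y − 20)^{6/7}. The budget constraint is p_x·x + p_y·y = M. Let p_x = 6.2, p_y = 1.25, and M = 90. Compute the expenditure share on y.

This is Cobb-Douglas in (x−3, y−20): tangency gives 1/7·p_y·(y−20) = 6/7·p_x·(x−3).
Substituting into the budget: x* = 3 + 1/7·(M − 3·p_x − 20·p_y)/p_x, and y* = 20 + 6/7·(…)/p_y.
Discretionary income = 90 − 3·6.2 − 20·1.25 = 46.4; x* = 3 + 1/7·46.4/6.2 = 4.0691; y* = 20 + 6/7·46.4/1.25 = 51.8171.
Expenditure on y: 1.25·51.8171 = 64.7714; share = 0.7197.

share on y = 0.7197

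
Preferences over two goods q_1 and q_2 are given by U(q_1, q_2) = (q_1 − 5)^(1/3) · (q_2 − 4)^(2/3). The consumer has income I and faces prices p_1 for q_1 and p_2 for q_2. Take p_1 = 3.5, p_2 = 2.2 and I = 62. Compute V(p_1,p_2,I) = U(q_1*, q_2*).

MRS = (1/2)·(q_2−4)/(q_1−5). Tangency with p_1/p_2 gives q_2−4 = 2·(p_1/p_2)·(q_1−5).
After buying the subsistence bundle (5, 4), a share 1/3 of the remaining income goes to q_1: q_1* = 5 + 1/3·(I − 5p_1 − 4p_2)/p_1.
Discretionary income = 62 − 5·3.5 − 4·2.2 = 35.7; q_1* = 5 + 1/3·35.7/3.5 = 8.4; q_2* = 4 + 2/3·35.7/2.2 = 14.8182.
Utility at the optimum: U(8.4, 14.8182) = 7.3552.

V = 7.3552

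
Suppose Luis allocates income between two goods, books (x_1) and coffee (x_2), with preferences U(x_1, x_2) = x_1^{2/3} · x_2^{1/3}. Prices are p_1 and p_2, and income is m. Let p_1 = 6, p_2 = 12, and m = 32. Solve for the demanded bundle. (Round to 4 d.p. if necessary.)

MU_x_1/MU_x_2 = (2/3·x_2)/(1/3·x_1); tangency sets this equal to p_1/p_2.
Rearranging, p_2·x_2 = (1/2)·p_1·x_1. Substituting into the budget gives p_1·x_1·(1 + (1/2)) = m.
Demand: x_1*(p_1,p_2,m) = 2/3·m/p_1 and x_2* = 1/3·m/p_2.
At p_1=6, p_2=12, m=32: x_1* = 2/3·32/6 = 3.5556, x_2* = 0.8889.

x_1* = 3.5556, x_2* = 0.8889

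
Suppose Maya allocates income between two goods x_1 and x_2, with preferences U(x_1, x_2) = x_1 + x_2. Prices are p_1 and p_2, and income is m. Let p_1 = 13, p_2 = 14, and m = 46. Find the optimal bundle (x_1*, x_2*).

Linear utility — the consumer picks whichever good has higher MU/price: 1/13 = 0.0769 vs 1/14 = 0.0714.
x_1 gives more utility per dollar, so spend all income on x_1: x_1* = m/p_1, x_2* = 0.
Numerically: x_1* = 3.5385, x_2* = 0.

x_1* = 3.5385, x_2* = 0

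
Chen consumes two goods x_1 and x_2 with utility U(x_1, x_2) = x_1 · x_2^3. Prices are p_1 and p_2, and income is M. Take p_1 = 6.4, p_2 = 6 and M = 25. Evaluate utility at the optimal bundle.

V = 29.8023

Tangency: MRS = (1/3)·x_2/x_1 = p_1/p_2.
Rearranging, p_2·x_2 = 3·p_1·x_1. Substituting into the budget gives p_1·x_1·(1 + 3) = M.
Demand: x_1*(p_1,p_2,M) = 0.25·M/p_1 and x_2* = 0.75·M/p_2.
At p_1=6.4, p_2=6, M=25: x_1* = 0.25·25/6.4 = 0.9766, x_2* = 3.125.
Utility at the optimum: U(0.9766, 3.125) = 29.8023.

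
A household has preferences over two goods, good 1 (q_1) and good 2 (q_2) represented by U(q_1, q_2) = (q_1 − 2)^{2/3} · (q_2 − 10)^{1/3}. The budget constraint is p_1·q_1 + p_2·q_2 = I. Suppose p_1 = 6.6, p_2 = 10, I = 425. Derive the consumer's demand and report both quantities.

Substituting into the budget: q_1* = 2 + 2/3·(I − 2·p_1 − 10·p_2)/p_1, and q_2* = 10 + 1/3·(…)/p_2.
Discretionary income = 425 − 2·6.6 − 10·10 = 311.8; q_1* = 2 + 2/3·311.8/6.6 = 33.4949; q_2* = 10 + 1/3·311.8/10 = 20.3933.

q_1* = 33.4949, q_2* = 20.3933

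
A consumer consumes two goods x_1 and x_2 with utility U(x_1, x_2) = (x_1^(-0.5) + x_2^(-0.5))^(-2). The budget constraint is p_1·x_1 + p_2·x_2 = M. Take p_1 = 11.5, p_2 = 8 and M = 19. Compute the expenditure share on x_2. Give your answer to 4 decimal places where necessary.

share on x_2 = 0.4698

MU_x_1 ∝ x_1^(-1.5), MU_x_2 ∝ x_2^(-1.5), so MRS = (x_2/x_1)^(1.5) = p_1/p_2.
Hence x_2/x_1 = (p_1/p_2)^(1/(1.5)), i.e. raised to the 2/3 power.
With the ratio pinned down, the budget gives x_1* = M/(p_1 + p_2·(x_2/x_1)) and x_2* = (x_2/x_1)·x_1*.
Numerically x_2/x_1 = 1.273714, so x_1* = 19/(11.5 + 8·1.273714) = 0.876 and x_2* = 1.273714·0.876 = 1.1158.
Expenditure on x_2: 8·1.1158 = 8.9261; share = 0.4698.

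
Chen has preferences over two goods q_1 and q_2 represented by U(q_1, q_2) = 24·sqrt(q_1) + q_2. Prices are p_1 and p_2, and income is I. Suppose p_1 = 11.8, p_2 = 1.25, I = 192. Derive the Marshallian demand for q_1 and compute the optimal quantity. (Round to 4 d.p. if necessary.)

MU_q_1 = 12/√q_1, MU_q_2 = 1. Tangency: 12/√q_1 = p_1/p_2.
Thus q_1* = (12·p_2/p_1)² — independent of I — with the rest of income spent on q_2.
Plugging in: q_1* = (12·1.25/11.8)² = 1.6159.

q_1* = 1.6159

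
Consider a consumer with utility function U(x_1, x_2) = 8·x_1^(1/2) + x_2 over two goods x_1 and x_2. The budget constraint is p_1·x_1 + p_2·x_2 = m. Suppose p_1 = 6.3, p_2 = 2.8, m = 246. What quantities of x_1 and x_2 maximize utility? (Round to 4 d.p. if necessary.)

x_1* = 3.1605, x_2* = 80.746

Utility is quasi-linear in x_2; the FOC for x_1 is 4/√x_1 = p_1/p_2.
Thus x_1* = (4·p_2/p_1)² — independent of m — with the rest of income spent on x_2.
Plugging in: x_1* = (4·2.8/6.3)² = 3.1605, x_2* = 80.746.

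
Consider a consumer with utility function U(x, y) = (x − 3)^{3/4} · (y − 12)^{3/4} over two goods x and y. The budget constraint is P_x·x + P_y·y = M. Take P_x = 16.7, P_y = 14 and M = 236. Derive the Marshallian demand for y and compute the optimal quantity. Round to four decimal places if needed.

MRS = (y−12)/(x−3). Tangency with P_x/P_y gives y−12 = (P_x/P_y)·(x−3).
After buying the subsistence bundle (3, 12), a share 0.5 of the remaining income goes to x: x* = 3 + 0.5·(M − 3P_x − 12P_y)/P_x.
Discretionary income = 236 − 3·16.7 − 12·14 = 17.9; y* = 12 + 0.5·17.9/14 = 12.6393.

y* = 12.6393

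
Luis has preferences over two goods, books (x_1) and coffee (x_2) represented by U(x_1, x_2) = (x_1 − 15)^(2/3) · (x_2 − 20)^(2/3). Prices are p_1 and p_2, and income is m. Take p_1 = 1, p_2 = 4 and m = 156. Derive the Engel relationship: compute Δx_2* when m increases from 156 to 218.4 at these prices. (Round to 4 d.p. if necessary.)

MRS = (x_2−20)/(x_1−15). Tangency with p_1/p_2 gives x_2−20 = (p_1/p_2)·(x_1−15).
Substituting into the budget: x_1* = 15 + 0.5·(m − 15·p_1 − 20·p_2)/p_1, and x_2* = 20 + 0.5·(…)/p_2.
Discretionary income = 156 − 15·1 − 20·4 = 61; x_2* = 20 + 0.5·61/4 = 27.625.
At m' = 218.4: x_2* = 35.425. Change: 35.425 − 27.625 = 7.8.

Δx_2* = 7.8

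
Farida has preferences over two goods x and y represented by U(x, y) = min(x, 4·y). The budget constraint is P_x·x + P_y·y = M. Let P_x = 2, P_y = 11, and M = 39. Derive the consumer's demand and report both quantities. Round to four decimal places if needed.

Leontief preferences: the optimum is at the kink where x/4 = y/1, i.e. y = (1/4)·x.
Budget: P_x·x + P_y·(1/4)·x = M, so (4·P_x + P_y)·x = 4·M.
Demand: x*(P_x,P_y,M) = 4·M/(4·P_x + P_y), y* = M/(4·P_x + P_y).
Here 4·2 + 11 = 19, giving x* = 8.2105 and y* = 2.0526.

x* = 8.2105, y* = 2.0526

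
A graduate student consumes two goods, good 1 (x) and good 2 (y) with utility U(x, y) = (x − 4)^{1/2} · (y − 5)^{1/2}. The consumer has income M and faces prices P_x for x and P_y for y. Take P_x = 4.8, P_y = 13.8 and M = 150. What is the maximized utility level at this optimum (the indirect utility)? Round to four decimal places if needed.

Let x' = x−4, y' = y−5. MRS = y'/x' = P_x/P_y.
After buying the subsistence bundle (4, 5), a share 0.5 of the remaining income goes to x: x* = 4 + 0.5·(M − 4P_x − 5P_y)/P_x.
Discretionary income = 150 − 4·4.8 − 5·13.8 = 61.8; x* = 4 + 0.5·61.8/4.8 = 10.4375; y* = 5 + 0.5·61.8/13.8 = 7.2391.
Utility at the optimum: U(10.4375, 7.2391) = 3.7966.

V = 3.7966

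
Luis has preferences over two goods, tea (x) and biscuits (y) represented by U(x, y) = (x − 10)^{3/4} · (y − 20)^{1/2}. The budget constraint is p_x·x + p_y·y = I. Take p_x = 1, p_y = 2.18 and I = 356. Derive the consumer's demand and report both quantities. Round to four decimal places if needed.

This is Cobb-Douglas in (x−10, y−20): tangency gives 0.75·p_y·(y−20) = 0.5·p_x·(x−10).
Substituting into the budget: x* = 10 + 0.6·(I − 10·p_x − 20·p_y)/p_x, and y* = 20 + 0.4·(…)/p_y.
Discretionary income = 356 − 10·1 − 20·2.18 = 302.4; x* = 10 + 0.6·302.4/1 = 191.44; y* = 20 + 0.4·302.4/2.18 = 75.4862.

x* = 191.44, y* = 75.4862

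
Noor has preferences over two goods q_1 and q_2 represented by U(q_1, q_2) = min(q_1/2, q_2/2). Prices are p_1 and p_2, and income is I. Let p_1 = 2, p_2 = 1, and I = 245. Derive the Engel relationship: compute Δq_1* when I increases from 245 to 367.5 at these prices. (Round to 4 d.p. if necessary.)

Leontief preferences: the optimum is at the kink where q_1/2 = q_2/2, i.e. q_2 = q_1.
Budget: p_1·q_1 + p_2·q_1 = I, so (2·p_1 + 2·p_2)·q_1 = 2·I.
Demand: q_1*(p_1,p_2,I) = 2·I/(2·p_1 + 2·p_2), q_2* = 2·I/(2·p_1 + 2·p_2).
Here 2·2 + 2·1 = 6, giving q_1* = 81.6667.
At I' = 367.5: q_1* = 122.5. Change: 122.5 − 81.6667 = 40.8333.

Δq_1* = 40.8333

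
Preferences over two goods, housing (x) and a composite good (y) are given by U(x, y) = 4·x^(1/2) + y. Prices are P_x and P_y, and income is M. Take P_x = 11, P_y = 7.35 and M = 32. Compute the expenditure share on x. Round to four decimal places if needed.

share on x = 0.6139

Solve: √x = 2·P_y/P_x, so x*(P_x,P_y) = (2·P_y/P_x)², and y* = (M − P_x·x*)/P_y.
Plugging in: x* = (2·7.35/11)² = 1.7859, y* = 1.681.
Expenditure on x: 11·1.7859 = 19.6445; share = 0.6139.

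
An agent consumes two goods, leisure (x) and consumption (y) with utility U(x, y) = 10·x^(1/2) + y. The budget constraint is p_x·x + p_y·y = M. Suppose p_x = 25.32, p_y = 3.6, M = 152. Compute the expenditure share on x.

share on x = 0.0842

MU_x = 5/√x, MU_y = 1. Tangency: 5/√x = p_x/p_y.
Thus x* = (5·p_y/p_x)² — independent of M — with the rest of income spent on y.
Plugging in: x* = (5·3.6/25.32)² = 0.5054, y* = 38.6677.
Expenditure on x: 25.32·0.5054 = 12.7962; share = 0.0842.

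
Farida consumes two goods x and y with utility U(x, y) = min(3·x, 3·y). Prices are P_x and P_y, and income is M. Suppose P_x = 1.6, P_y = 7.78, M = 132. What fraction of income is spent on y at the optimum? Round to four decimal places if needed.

Demand: x*(P_x,P_y,M) = 3·M/(3·P_x + 3·P_y), y* = 3·M/(3·P_x + 3·P_y).
Here 3·1.6 + 3·7.78 = 28.14, giving x* = 14.0725 and y* = 14.0725.
Expenditure on y: 7.78·14.0725 = 109.484; share = 0.8294.

share on y = 0.8294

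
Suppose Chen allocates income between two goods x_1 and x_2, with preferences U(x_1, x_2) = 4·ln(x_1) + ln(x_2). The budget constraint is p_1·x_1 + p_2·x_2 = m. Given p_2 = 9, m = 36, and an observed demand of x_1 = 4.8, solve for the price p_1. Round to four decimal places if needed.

MU_x_1/MU_x_2 = (4·x_2)/(x_1); tangency sets this equal to p_1/p_2.
Rearranging, p_2·x_2 = (1/4)·p_1·x_1. Substituting into the budget gives p_1·x_1·(1 + (1/4)) = m.
Demand: x_1*(p_1,p_2,m) = 0.8·m/p_1 and x_2* = 0.2·m/p_2.
Set x_1* = 4.8 in the demand function and solve for p_1: p_1 = 6.

p_1 = 6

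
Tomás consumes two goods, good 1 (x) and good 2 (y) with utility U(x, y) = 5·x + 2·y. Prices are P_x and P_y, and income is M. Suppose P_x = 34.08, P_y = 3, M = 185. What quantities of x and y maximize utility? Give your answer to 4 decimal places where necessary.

y gives more utility per dollar, so spend all income on y: y* = M/P_y, x* = 0.
Numerically: x* = 0, y* = 61.6667.

x* = 0, y* = 61.6667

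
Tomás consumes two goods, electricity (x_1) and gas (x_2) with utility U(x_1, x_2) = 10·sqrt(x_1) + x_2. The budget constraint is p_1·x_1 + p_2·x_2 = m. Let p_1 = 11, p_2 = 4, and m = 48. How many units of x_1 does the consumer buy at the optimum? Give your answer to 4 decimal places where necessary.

MU_x_1 = 5/√x_1, MU_x_2 = 1. Tangency: 5/√x_1 = p_1/p_2.
Thus x_1* = (5·p_2/p_1)² — independent of m — with the rest of income spent on x_2.
Plugging in: x_1* = (5·4/11)² = 3.3058.

x_1* = 3.3058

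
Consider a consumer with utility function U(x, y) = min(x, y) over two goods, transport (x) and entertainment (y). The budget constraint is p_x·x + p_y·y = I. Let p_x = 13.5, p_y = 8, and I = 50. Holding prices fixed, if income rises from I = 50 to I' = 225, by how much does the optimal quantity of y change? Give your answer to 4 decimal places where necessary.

Δy* = 8.1395

With perfect complements, no substitution: consume in ratio x:y = 1:1.
Budget: p_x·x + p_y·x = I, so (p_x + p_y)·x = I.
Demand: x*(p_x,p_y,I) = I/(p_x + p_y), y* = I/(p_x + p_y).
Here 13.5 + 8 = 21.5, giving y* = 2.3256.
At I' = 225: y* = 10.4651. Change: 10.4651 − 2.3256 = 8.1395.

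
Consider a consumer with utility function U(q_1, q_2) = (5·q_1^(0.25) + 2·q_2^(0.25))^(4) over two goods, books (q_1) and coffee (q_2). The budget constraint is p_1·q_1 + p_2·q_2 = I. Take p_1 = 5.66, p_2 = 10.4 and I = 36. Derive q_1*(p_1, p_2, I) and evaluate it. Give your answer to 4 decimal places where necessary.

q_1* = 5.1268

From the CES first-order condition, (5/2)·(q_2/q_1)^(0.75) = p_1/p_2.
Hence q_2/q_1 = ((2/5)·p_1/p_2)^(1/(0.75)), i.e. raised to the 4/3 power.
With the ratio pinned down, the budget gives q_1* = I/(p_1 + p_2·(q_2/q_1)) and q_2* = (q_2/q_1)·q_1*.
Numerically q_2/q_1 = 0.130956, so q_1* = 36/(5.66 + 10.4·0.130956) = 5.1268.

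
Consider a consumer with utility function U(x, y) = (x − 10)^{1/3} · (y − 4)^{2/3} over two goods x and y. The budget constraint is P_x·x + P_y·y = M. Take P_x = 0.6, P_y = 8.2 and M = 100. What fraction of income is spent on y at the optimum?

Let x' = x−10, y' = y−4. MRS = (1/2)·y'/x' = P_x/P_y.
After buying the subsistence bundle (10, 4), a share 1/3 of the remaining income goes to x: x* = 10 + 1/3·(M − 10P_x − 4P_y)/P_x.
Discretionary income = 100 − 10·0.6 − 4·8.2 = 61.2; x* = 10 + 1/3·61.2/0.6 = 44; y* = 4 + 2/3·61.2/8.2 = 8.9756.
Expenditure on y: 8.2·8.9756 = 73.6; share = 0.736.

share on y = 0.736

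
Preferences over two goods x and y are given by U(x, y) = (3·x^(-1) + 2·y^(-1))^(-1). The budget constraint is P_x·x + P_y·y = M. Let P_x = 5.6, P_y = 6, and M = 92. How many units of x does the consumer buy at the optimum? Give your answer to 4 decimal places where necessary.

x* = 8.9036

From the CES first-order condition, (3/2)·(y/x)^(2) = P_x/P_y.
Hence y/x = ((2/3)·P_x/P_y)^(1/(2)), i.e. raised to the 0.5 power.
With the ratio pinned down, the budget gives x* = M/(P_x + P_y·(y/x)) and y* = (y/x)·x*.
Numerically y/x = 0.788811, so x* = 92/(5.6 + 6·0.788811) = 8.9036.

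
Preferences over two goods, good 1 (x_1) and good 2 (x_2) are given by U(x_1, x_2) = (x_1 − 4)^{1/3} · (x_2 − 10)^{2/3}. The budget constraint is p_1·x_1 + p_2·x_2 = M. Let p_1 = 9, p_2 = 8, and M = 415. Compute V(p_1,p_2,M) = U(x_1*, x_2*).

V = 19.015

This is Cobb-Douglas in (x_1−4, x_2−10): tangency gives 1/3·p_2·(x_2−10) = 2/3·p_1·(x_1−4).
After buying the subsistence bundle (4, 10), a share 1/3 of the remaining income goes to x_1: x_1* = 4 + 1/3·(M − 4p_1 − 10p_2)/p_1.
Discretionary income = 415 − 4·9 − 10·8 = 299; x_1* = 4 + 1/3·299/9 = 15.0741; x_2* = 10 + 2/3·299/8 = 34.9167.
Utility at the optimum: U(15.0741, 34.9167) = 19.015.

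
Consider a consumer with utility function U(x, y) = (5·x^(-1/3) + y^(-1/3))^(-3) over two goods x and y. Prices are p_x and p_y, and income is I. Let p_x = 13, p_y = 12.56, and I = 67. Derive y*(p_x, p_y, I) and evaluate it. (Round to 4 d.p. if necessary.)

y* = 1.22

From the CES first-order condition, 5·(y/x)^(4/3) = p_x/p_y.
Hence y/x = ((1/5)·p_x/p_y)^(1/(4/3)), i.e. raised to the 0.75 power.
With the ratio pinned down, the budget gives x* = I/(p_x + p_y·(y/x)) and y* = (y/x)·x*.
Numerically y/x = 0.306894, so x* = 67/(13 + 12.56·0.306894) = 3.9752 and y* = 0.306894·3.9752 = 1.22.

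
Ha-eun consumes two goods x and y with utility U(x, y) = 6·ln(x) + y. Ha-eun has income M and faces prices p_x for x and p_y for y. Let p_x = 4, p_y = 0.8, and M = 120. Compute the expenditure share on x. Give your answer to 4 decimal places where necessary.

share on x = 0.04

Set MRS = p_x/p_y: (6/x)/1 = p_x/p_y.
So x*(p_x,p_y) = 6·p_y/p_x, independent of income; and y* = (M − 6·p_y)/p_y.
At the given prices: x* = 6·0.8/4 = 1.2, and y* = 144.
Expenditure on x: 4·1.2 = 4.8; share = 0.04.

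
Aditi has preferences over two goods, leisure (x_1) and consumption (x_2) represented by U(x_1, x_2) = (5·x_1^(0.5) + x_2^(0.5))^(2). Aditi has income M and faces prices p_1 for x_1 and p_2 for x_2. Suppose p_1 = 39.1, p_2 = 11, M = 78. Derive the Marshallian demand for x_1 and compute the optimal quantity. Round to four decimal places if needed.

MU_x_1 ∝ 5·x_1^(-0.5), MU_x_2 ∝ x_2^(-0.5), so MRS = 5·(x_2/x_1)^(0.5) = p_1/p_2.
Solve for the ratio: x_2/x_1 = [(1/5)·p_1/p_2]^(2).
Substitute x_2 = (x_2/x_1)·x_1 into the budget: x_1* = M/(p_1 + p_2·(x_2/x_1)).
Numerically x_2/x_1 = 0.505392, so x_1* = 78/(39.1 + 11·0.505392) = 1.7466.

x_1* = 1.7466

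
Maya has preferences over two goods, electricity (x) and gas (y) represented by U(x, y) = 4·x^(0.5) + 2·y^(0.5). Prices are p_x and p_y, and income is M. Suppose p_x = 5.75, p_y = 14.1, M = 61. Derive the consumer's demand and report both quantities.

Substitute y = (y/x)·x into the budget: x* = M/(p_x + p_y·(y/x)).
Numerically y/x = 0.041575, so x* = 61/(5.75 + 14.1·0.041575) = 9.6272 and y* = 0.041575·9.6272 = 0.4003.

x* = 9.6272, y* = 0.4003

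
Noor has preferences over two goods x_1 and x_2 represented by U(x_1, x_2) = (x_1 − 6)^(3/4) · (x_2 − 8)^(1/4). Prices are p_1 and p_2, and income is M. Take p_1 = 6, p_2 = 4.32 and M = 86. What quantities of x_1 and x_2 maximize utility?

x_1* = 7.93, x_2* = 8.8935

This is Cobb-Douglas in (x_1−6, x_2−8): tangency gives 0.75·p_2·(x_2−8) = 0.25·p_1·(x_1−6).
Substituting into the budget: x_1* = 6 + 0.75·(M − 6·p_1 − 8·p_2)/p_1, and x_2* = 8 + 0.25·(…)/p_2.
Discretionary income = 86 − 6·6 − 8·4.32 = 15.44; x_1* = 6 + 0.75·15.44/6 = 7.93; x_2* = 8 + 0.25·15.44/4.32 = 8.8935.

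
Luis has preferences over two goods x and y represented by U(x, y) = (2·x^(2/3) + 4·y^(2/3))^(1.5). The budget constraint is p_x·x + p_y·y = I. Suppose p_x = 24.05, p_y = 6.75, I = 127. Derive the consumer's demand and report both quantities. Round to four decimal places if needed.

MU_x ∝ 2·x^(-1/3), MU_y ∝ 4·y^(-1/3), so MRS = (1/2)·(y/x)^(1/3) = p_x/p_y.
Hence y/x = (2·p_x/p_y)^(1/(1/3)), i.e. raised to the 3 power.
Substitute y = (y/x)·x into the budget: x* = I/(p_x + p_y·(y/x)).
Numerically y/x = 361.846112, so x* = 127/(24.05 + 6.75·361.846112) = 0.0515 and y* = 361.846112·0.0515 = 18.6314.

x* = 0.0515, y* = 18.6314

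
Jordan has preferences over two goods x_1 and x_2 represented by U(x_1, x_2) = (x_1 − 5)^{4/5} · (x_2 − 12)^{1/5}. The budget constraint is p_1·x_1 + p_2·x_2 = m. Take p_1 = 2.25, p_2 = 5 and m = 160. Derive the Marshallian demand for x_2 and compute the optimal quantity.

This is Cobb-Douglas in (x_1−5, x_2−12): tangency gives 0.8·p_2·(x_2−12) = 0.2·p_1·(x_1−5).
Substituting into the budget: x_1* = 5 + 0.8·(m − 5·p_1 − 12·p_2)/p_1, and x_2* = 12 + 0.2·(…)/p_2.
Discretionary income = 160 − 5·2.25 − 12·5 = 88.75; x_2* = 12 + 0.2·88.75/5 = 15.55.

x_2* = 15.55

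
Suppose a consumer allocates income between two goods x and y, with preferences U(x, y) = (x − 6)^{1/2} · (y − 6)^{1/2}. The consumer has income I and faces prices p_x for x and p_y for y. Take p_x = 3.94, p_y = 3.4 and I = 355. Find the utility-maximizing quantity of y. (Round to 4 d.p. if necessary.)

Let x' = x−6, y' = y−6. MRS = y'/x' = p_x/p_y.
After buying the subsistence bundle (6, 6), a share 0.5 of the remaining income goes to x: x* = 6 + 0.5·(I − 6p_x − 6p_y)/p_x.
Discretionary income = 355 − 6·3.94 − 6·3.4 = 310.96; y* = 6 + 0.5·310.96/3.4 = 51.7294.

y* = 51.7294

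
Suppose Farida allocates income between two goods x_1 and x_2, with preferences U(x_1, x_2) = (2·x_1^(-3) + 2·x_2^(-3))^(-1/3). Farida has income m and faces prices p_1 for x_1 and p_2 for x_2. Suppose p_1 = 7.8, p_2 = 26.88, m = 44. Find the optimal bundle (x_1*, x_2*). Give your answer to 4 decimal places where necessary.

x_1* = 1.5983, x_2* = 1.1731

From the CES first-order condition, (x_2/x_1)^(4) = p_1/p_2.
Solve for the ratio: x_2/x_1 = [p_1/p_2]^(0.25).
With the ratio pinned down, the budget gives x_1* = m/(p_1 + p_2·(x_2/x_1)) and x_2* = (x_2/x_1)·x_1*.
Numerically x_2/x_1 = 0.73395, so x_1* = 44/(7.8 + 26.88·0.73395) = 1.5983 and x_2* = 0.73395·1.5983 = 1.1731.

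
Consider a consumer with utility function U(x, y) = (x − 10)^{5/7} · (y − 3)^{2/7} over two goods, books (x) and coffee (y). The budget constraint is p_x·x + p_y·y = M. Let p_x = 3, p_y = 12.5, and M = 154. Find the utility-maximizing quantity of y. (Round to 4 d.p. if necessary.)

After buying the subsistence bundle (10, 3), a share 5/7 of the remaining income goes to x: x* = 10 + 5/7·(M − 10p_x − 3p_y)/p_x.
Discretionary income = 154 − 10·3 − 3·12.5 = 86.5; y* = 3 + 2/7·86.5/12.5 = 4.9771.

y* = 4.9771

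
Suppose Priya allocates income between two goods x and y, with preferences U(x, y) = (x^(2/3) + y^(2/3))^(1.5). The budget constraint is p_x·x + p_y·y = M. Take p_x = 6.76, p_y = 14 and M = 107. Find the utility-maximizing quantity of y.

From the CES first-order condition, (y/x)^(1/3) = p_x/p_y.
Solve for the ratio: y/x = [p_x/p_y]^(3).
With the ratio pinned down, the budget gives x* = M/(p_x + p_y·(y/x)) and y* = (y/x)·x*.
Numerically y/x = 0.112579, so x* = 107/(6.76 + 14·0.112579) = 12.8357 and y* = 0.112579·12.8357 = 1.445.

y* = 1.445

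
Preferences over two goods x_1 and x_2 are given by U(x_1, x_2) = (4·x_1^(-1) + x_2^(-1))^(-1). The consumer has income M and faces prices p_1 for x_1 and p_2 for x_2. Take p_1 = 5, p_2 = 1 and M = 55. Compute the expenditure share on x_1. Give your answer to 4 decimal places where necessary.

share on x_1 = 0.8173

MU_x_1 ∝ 4·x_1^(-2), MU_x_2 ∝ x_2^(-2), so MRS = 4·(x_2/x_1)^(2) = p_1/p_2.
Solve for the ratio: x_2/x_1 = [(1/4)·p_1/p_2]^(0.5).
With the ratio pinned down, the budget gives x_1* = M/(p_1 + p_2·(x_2/x_1)) and x_2* = (x_2/x_1)·x_1*.
Numerically x_2/x_1 = 1.118034, so x_1* = 55/(5 + 1·1.118034) = 8.9898 and x_2* = 1.118034·8.9898 = 10.0509.
Expenditure on x_1: 5·8.9898 = 44.9491; share = 0.8173.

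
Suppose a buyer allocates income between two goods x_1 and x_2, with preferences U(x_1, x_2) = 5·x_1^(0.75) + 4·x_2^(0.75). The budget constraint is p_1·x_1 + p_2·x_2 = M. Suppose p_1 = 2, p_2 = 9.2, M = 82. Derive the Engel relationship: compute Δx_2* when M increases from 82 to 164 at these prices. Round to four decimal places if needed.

Δx_2* = 0.0373

With the ratio pinned down, the budget gives x_1* = M/(p_1 + p_2·(x_2/x_1)) and x_2* = (x_2/x_1)·x_1*.
Numerically x_2/x_1 = 0.000915, so x_1* = 82/(2 + 9.2·0.000915) = 40.8282 and x_2* = 0.000915·40.8282 = 0.0373.
At M' = 164: x_2* = 0.0747. Change: 0.0747 − 0.0373 = 0.0373.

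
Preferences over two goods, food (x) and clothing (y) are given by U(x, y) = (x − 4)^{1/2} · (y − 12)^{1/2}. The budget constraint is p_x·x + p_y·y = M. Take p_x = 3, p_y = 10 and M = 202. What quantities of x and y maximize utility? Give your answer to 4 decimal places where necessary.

x* = 15.6667, y* = 15.5

This is Cobb-Douglas in (x−4, y−12): tangency gives 0.5·p_y·(y−12) = 0.5·p_x·(x−4).
Substituting into the budget: x* = 4 + 0.5·(M − 4·p_x − 12·p_y)/p_x, and y* = 12 + 0.5·(…)/p_y.
Discretionary income = 202 − 4·3 − 12·10 = 70; x* = 4 + 0.5·70/3 = 15.6667; y* = 12 + 0.5·70/10 = 15.5.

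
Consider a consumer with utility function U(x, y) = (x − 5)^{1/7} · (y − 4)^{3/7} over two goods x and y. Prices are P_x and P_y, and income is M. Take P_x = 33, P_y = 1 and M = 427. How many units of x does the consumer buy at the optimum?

x* = 6.9545

MRS = (1/3)·(y−4)/(x−5). Tangency with P_x/P_y gives y−4 = 3·(P_x/P_y)·(x−5).
Substituting into the budget: x* = 5 + 0.25·(M − 5·P_x − 4·P_y)/P_x, and y* = 4 + 0.75·(…)/P_y.
Discretionary income = 427 − 5·33 − 4·1 = 258; x* = 5 + 0.25·258/33 = 6.9545.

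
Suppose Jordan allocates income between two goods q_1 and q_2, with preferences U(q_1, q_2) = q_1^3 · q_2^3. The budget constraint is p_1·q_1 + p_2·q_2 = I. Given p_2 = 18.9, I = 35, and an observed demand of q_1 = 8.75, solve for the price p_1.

Tangency: MRS = q_2/q_1 = p_1/p_2.
So 3·p_2·q_2 = 3·p_1·q_1; combined with the budget, a share 0.5 of income goes to q_1.
Demand: q_1*(p_1,p_2,I) = 0.5·I/p_1 and q_2* = 0.5·I/p_2.
Set q_1* = 8.75 in the demand function and solve for p_1: p_1 = 2.

p_1 = 2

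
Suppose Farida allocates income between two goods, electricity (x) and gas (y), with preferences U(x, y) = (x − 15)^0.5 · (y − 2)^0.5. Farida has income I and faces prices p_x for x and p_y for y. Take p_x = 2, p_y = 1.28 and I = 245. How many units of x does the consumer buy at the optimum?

x* = 68.11

Discretionary income = 245 − 15·2 − 2·1.28 = 212.44; x* = 15 + 0.5·212.44/2 = 68.11.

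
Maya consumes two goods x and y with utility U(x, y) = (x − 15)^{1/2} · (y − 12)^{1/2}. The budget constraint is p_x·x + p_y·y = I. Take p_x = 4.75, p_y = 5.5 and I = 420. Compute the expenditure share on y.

MRS = (y−12)/(x−15). Tangency with p_x/p_y gives y−12 = (p_x/p_y)·(x−15).
Substituting into the budget: x* = 15 + 0.5·(I − 15·p_x − 12·p_y)/p_x, and y* = 12 + 0.5·(…)/p_y.
Discretionary income = 420 − 15·4.75 − 12·5.5 = 282.75; x* = 15 + 0.5·282.75/4.75 = 44.7632; y* = 12 + 0.5·282.75/5.5 = 37.7045.
Expenditure on y: 5.5·37.7045 = 207.375; share = 0.4938.

share on y = 0.4938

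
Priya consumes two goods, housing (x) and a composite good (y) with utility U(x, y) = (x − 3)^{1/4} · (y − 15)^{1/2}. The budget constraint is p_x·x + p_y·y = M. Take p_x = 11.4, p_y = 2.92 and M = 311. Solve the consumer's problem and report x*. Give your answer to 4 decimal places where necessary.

This is Cobb-Douglas in (x−3, y−15): tangency gives 0.25·p_y·(y−15) = 0.5·p_x·(x−3).
Substituting into the budget: x* = 3 + 1/3·(M − 3·p_x − 15·p_y)/p_x, and y* = 15 + 2/3·(…)/p_y.
Discretionary income = 311 − 3·11.4 − 15·2.92 = 233; x* = 3 + 1/3·233/11.4 = 9.8129.

x* = 9.8129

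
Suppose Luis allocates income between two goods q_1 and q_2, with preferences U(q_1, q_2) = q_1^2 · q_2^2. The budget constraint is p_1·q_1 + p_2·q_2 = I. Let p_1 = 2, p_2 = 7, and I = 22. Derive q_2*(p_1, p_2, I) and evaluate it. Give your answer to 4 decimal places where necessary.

q_2* = 1.5714

The MRS is q_2/q_1. Set MRS = p_1/p_2.
Rearranging, p_2·q_2 = p_1·q_1. Substituting into the budget gives p_1·q_1·(1 + 1) = I.
Demand: q_1*(p_1,p_2,I) = 0.5·I/p_1 and q_2* = 0.5·I/p_2.
At p_1=2, p_2=7, I=22: q_2* = 0.5·22/7 = 1.5714.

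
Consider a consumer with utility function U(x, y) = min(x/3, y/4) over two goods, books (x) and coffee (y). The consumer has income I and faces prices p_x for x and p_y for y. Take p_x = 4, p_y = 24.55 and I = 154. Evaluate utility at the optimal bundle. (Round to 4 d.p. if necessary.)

V = 1.3975

Demand: x*(p_x,p_y,I) = 3·I/(3·p_x + 4·p_y), y* = 4·I/(3·p_x + 4·p_y).
Here 3·4 + 4·24.55 = 110.2, giving x* = 4.1924 and y* = 5.5898.
Utility at the optimum: U(4.1924, 5.5898) = 1.3975.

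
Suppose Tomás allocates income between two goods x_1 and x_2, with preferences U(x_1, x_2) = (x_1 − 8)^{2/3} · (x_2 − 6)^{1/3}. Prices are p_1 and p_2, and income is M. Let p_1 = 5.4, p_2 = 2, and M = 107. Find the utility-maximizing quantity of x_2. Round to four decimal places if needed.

Discretionary income = 107 − 8·5.4 − 6·2 = 51.8; x_2* = 6 + 1/3·51.8/2 = 14.6333.

x_2* = 14.6333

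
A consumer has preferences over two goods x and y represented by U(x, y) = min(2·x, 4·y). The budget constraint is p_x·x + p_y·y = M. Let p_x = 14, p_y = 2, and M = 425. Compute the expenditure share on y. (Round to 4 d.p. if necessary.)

Leontief preferences: the optimum is at the kink where x/4 = y/2, i.e. y = (1/2)·x.
Budget: p_x·x + p_y·(1/2)·x = M, so (4·p_x + 2·p_y)·x = 4·M.
Demand: x*(p_x,p_y,M) = 4·M/(4·p_x + 2·p_y), y* = 2·M/(4·p_x + 2·p_y).
Here 4·14 + 2·2 = 60, giving x* = 28.3333 and y* = 14.1667.
Expenditure on y: 2·14.1667 = 28.3333; share = 0.0667.

share on y = 0.0667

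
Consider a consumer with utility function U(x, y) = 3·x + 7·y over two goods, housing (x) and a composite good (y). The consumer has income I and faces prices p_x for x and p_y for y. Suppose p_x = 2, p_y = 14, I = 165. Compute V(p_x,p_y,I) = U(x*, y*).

V = 247.5

Linear utility — the consumer picks whichever good has higher MU/price: 3/2 = 1.5 vs 7/14 = 0.5.
x gives more utility per dollar, so spend all income on x: x* = I/p_x, y* = 0.
Numerically: x* = 82.5, y* = 0.
Utility at the optimum: U(82.5, 0) = 247.5.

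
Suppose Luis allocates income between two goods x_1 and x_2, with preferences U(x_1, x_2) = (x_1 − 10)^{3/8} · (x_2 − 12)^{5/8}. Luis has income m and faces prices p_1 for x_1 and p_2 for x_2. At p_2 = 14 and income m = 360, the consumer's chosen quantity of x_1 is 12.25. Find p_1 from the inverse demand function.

p_1 = 12

MRS = (3/5)·(x_2−12)/(x_1−10). Tangency with p_1/p_2 gives x_2−12 = (5/3)·(p_1/p_2)·(x_1−10).
Substituting into the budget: x_1* = 10 + 0.375·(m − 10·p_1 − 12·p_2)/p_1, and x_2* = 12 + 0.625·(…)/p_2.
Set x_1* = 12.25 in the demand function and solve for p_1: p_1 = 12.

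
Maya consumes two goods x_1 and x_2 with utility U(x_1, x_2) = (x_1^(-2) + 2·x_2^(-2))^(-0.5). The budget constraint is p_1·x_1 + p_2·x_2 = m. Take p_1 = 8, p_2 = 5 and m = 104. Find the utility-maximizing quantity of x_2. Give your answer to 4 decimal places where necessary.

MU_x_1 ∝ x_1^(-3), MU_x_2 ∝ 2·x_2^(-3), so MRS = (1/2)·(x_2/x_1)^(3) = p_1/p_2.
Hence x_2/x_1 = (2·p_1/p_2)^(1/(3)), i.e. raised to the 1/3 power.
Substitute x_2 = (x_2/x_1)·x_1 into the budget: x_1* = m/(p_1 + p_2·(x_2/x_1)).
Numerically x_2/x_1 = 1.473613, so x_1* = 104/(8 + 5·1.473613) = 6.7673 and x_2* = 1.473613·6.7673 = 9.9724.

x_2* = 9.9724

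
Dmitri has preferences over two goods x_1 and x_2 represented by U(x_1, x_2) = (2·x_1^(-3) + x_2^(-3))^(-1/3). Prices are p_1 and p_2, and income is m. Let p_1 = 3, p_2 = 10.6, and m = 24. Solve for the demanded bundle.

x_1* = 2.526, x_2* = 1.5493

MRS = MU_x_1/MU_x_2 = 2·(x_2/x_1)^(4). Set equal to p_1/p_2.
Hence x_2/x_1 = ((1/2)·p_1/p_2)^(1/(4)), i.e. raised to the 0.25 power.
Substitute x_2 = (x_2/x_1)·x_1 into the budget: x_1* = m/(p_1 + p_2·(x_2/x_1)).
Numerically x_2/x_1 = 0.613333, so x_1* = 24/(3 + 10.6·0.613333) = 2.526 and x_2* = 0.613333·2.526 = 1.5493.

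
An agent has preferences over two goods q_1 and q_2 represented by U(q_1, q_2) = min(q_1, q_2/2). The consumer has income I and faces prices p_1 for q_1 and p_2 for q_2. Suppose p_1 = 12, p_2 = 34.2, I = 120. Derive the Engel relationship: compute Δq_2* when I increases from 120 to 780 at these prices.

With perfect complements, no substitution: consume in ratio q_1:q_2 = 1:2.
Budget: p_1·q_1 + p_2·2·q_1 = I, so (p_1 + 2·p_2)·q_1 = I.
Demand: q_1*(p_1,p_2,I) = I/(p_1 + 2·p_2), q_2* = 2·I/(p_1 + 2·p_2).
Here 12 + 2·34.2 = 80.4, giving q_2* = 2.9851.
At I' = 780: q_2* = 19.403. Change: 19.403 − 2.9851 = 16.4179.

Δq_2* = 16.4179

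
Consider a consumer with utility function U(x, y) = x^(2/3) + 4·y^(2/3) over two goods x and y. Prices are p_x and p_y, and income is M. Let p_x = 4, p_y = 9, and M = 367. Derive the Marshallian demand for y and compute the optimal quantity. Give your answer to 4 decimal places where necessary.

MRS = MU_x/MU_y = (1/4)·(y/x)^(1/3). Set equal to p_x/p_y.
Solve for the ratio: y/x = [4·p_x/p_y]^(3).
With the ratio pinned down, the budget gives x* = M/(p_x + p_y·(y/x)) and y* = (y/x)·x*.
Numerically y/x = 5.618656, so x* = 367/(4 + 9·5.618656) = 6.7256 and y* = 5.618656·6.7256 = 37.7886.

y* = 37.7886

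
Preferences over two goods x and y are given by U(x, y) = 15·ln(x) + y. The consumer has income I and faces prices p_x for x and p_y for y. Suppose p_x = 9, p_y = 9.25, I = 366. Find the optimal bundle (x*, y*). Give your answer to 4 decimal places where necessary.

x* = 15.4167, y* = 24.5676

MU_x = 15/x, MU_y = 1. Tangency: 15/x = p_x/p_y.
So x*(p_x,p_y) = 15·p_y/p_x, independent of income; and y* = (I − 15·p_y)/p_y.
At the given prices: x* = 15·9.25/9 = 15.4167, and y* = 24.5676.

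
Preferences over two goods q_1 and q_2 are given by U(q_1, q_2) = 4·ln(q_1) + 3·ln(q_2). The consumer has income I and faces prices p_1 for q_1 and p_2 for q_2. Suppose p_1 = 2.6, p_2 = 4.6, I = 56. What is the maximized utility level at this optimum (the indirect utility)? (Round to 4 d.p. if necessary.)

Demand: q_1*(p_1,p_2,I) = 4/7·I/p_1 and q_2* = 3/7·I/p_2.
At p_1=2.6, p_2=4.6, I=56: q_1* = 4/7·56/2.6 = 12.3077, q_2* = 5.2174.
Utility at the optimum: U(12.3077, 5.2174) = 14.9969.

V = 14.9969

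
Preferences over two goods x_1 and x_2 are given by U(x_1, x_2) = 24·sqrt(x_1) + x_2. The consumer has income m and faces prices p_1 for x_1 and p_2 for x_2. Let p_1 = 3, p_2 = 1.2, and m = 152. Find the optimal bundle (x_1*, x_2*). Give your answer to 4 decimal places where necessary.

Thus x_1* = (12·p_2/p_1)² — independent of m — with the rest of income spent on x_2.
Plugging in: x_1* = (12·1.2/3)² = 23.04, x_2* = 69.0667.

x_1* = 23.04, x_2* = 69.0667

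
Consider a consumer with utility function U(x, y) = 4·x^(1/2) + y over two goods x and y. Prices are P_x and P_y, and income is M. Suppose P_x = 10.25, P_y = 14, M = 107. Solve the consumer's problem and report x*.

Thus x* = (2·P_y/P_x)² — independent of M — with the rest of income spent on y.
Plugging in: x* = (2·14/10.25)² = 7.4622.

x* = 7.4622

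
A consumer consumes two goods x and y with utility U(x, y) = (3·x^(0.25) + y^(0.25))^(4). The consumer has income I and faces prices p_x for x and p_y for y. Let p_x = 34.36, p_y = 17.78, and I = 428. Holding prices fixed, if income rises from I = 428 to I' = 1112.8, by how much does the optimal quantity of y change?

Numerically y/x = 0.556331, so x* = 428/(34.36 + 17.78·0.556331) = 9.672 and y* = 0.556331·9.672 = 5.3808.
At I' = 1112.8: y* = 13.9901. Change: 13.9901 − 5.3808 = 8.6093.

Δy* = 8.6093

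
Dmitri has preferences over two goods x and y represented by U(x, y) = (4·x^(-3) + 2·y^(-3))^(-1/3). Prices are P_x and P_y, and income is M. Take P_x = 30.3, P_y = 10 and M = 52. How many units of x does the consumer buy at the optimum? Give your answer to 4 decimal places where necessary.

MRS = MU_x/MU_y = 2·(y/x)^(4). Set equal to P_x/P_y.
Hence y/x = ((1/2)·P_x/P_y)^(1/(4)), i.e. raised to the 0.25 power.
With the ratio pinned down, the budget gives x* = M/(P_x + P_y·(y/x)) and y* = (y/x)·x*.
Numerically y/x = 1.109438, so x* = 52/(30.3 + 10·1.109438) = 1.2562.

x* = 1.2562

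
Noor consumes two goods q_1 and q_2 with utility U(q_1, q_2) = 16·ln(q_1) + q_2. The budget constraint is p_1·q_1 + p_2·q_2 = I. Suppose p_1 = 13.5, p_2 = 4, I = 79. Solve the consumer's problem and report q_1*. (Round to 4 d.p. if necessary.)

Set MRS = p_1/p_2: (16/q_1)/1 = p_1/p_2.
So q_1*(p_1,p_2) = 16·p_2/p_1, independent of income; and q_2* = (I − 16·p_2)/p_2.
At the given prices: q_1* = 16·4/13.5 = 4.7407.

q_1* = 4.7407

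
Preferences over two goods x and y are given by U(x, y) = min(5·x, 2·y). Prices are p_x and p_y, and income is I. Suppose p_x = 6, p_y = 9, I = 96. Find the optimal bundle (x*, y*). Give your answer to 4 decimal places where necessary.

With perfect complements, no substitution: consume in ratio x:y = 2:5.
Budget: p_x·x + p_y·(5/2)·x = I, so (2·p_x + 5·p_y)·x = 2·I.
Demand: x*(p_x,p_y,I) = 2·I/(2·p_x + 5·p_y), y* = 5·I/(2·p_x + 5·p_y).
Here 2·6 + 5·9 = 57, giving x* = 3.3684 and y* = 8.4211.

x* = 3.3684, y* = 8.4211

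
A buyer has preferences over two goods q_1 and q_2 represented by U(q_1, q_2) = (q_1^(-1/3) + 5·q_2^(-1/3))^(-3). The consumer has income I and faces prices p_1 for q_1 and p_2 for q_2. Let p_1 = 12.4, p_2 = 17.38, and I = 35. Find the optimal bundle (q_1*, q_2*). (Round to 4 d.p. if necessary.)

q_1* = 0.6086, q_2* = 1.5796

MU_q_1 ∝ q_1^(-4/3), MU_q_2 ∝ 5·q_2^(-4/3), so MRS = (1/5)·(q_2/q_1)^(4/3) = p_1/p_2.
Hence q_2/q_1 = (5·p_1/p_2)^(1/(4/3)), i.e. raised to the 0.75 power.
Substitute q_2 = (q_2/q_1)·q_1 into the budget: q_1* = I/(p_1 + p_2·(q_2/q_1)).
Numerically q_2/q_1 = 2.595712, so q_1* = 35/(12.4 + 17.38·2.595712) = 0.6086 and q_2* = 2.595712·0.6086 = 1.5796.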